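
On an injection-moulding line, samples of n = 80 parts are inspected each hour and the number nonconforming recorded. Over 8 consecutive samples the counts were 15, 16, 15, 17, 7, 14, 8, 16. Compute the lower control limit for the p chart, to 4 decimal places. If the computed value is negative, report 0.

p̄ = Σdᵢ / (k·n) = 108 / (8 × 80) = 0.16875
LCL = p̄ − 3·√(p̄(1−p̄)/n) = 0.16875 − 3 × 0.04187 = 0.04313

0.0431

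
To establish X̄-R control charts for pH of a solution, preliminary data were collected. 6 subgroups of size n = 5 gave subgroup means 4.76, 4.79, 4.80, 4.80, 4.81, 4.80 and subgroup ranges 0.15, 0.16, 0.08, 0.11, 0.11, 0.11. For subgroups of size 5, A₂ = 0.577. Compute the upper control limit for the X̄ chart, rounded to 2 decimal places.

X̄̄ = (4.76 + 4.79 + 4.80 + 4.80 + 4.81 + 4.80) / 6 = 28.7600 / 6 = 4.7933
R̄ = (0.15 + 0.16 + 0.08 + 0.11 + 0.11 + 0.11) / 6 = 0.7200 / 6 = 0.1200
UCL = X̄̄ + A₂·R̄ = 4.7933 + 0.577 × 0.1200 = 4.8626

4.86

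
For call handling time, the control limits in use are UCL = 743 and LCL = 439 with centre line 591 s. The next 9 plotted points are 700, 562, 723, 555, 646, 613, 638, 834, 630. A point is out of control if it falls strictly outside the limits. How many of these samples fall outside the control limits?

Compare each point to [439, 743]: sample 8 = 834 > UCL.

1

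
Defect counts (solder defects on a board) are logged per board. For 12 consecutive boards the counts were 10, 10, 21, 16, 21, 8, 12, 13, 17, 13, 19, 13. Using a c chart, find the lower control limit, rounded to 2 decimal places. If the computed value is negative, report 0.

c̄ = (10 + 10 + 21 + 16 + 21 + 8 + 12 + 13 + 17 + 13 + 19 + 13) / 12 = 173 / 12 = 14.4167
LCL = c̄ − 3√c̄ = 14.4167 − 3 × 3.7969 = 3.0259

3.03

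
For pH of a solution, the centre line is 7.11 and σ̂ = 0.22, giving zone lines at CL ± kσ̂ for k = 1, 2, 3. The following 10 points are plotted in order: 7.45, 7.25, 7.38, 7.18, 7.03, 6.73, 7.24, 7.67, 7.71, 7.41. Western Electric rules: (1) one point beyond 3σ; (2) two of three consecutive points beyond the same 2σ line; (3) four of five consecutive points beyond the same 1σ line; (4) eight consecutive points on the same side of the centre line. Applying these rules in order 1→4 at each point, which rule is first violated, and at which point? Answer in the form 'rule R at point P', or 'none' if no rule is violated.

Zone of each point (C = within 1σ̂, B = 1σ̂–2σ̂, A = 2σ̂–3σ̂, * = beyond 3σ̂; sign = side of CL): 1:+B, 2:+C, 3:+B, 4:+C, 5:-C, 6:-B, 7:+C, 8:+A, 9:+A, 10:+B
Rule 2 (two of three consecutive points beyond the same 2σ limit) is satisfied at point 9.

rule 2 at point 9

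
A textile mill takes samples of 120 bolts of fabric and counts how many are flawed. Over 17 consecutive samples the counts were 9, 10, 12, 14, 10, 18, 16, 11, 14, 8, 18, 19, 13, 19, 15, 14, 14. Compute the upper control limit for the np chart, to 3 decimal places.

p̄ = Σdᵢ / (k·n) = 234 / (17 × 120) = 0.11471
UCL = np̄ + 3·√(np̄(1−p̄)) = 13.7647 + 3 × √(13.7647×0.88529) = 13.7647 + 3 × 3.4908 = 24.2372

24.237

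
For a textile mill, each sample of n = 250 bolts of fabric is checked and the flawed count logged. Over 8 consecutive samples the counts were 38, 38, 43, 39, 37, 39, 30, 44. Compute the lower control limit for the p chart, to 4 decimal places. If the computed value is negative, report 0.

0.0855

p̄ = Σdᵢ / (k·n) = 308 / (8 × 250) = 0.15400
LCL = p̄ − 3·√(p̄(1−p̄)/n) = 0.15400 − 3 × 0.02283 = 0.08551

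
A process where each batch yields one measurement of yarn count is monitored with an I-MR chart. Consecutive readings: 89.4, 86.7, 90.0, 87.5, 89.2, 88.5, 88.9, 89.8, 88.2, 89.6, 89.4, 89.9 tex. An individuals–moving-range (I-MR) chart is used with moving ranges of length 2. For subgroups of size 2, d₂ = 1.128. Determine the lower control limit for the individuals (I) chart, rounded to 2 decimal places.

X̄ = (89.4 + 86.7 + 90.0 + 87.5 + 89.2 + 88.5 + 88.9 + 89.8 + 88.2 + 89.6 + 89.4 + 89.9) / 12 = 88.9250
Moving ranges: 2.7, 3.3, 2.5, 1.7, 0.7, 0.4, 0.9, 1.6, 1.4, 0.2, 0.5; M̄R̄ = 15.9000 / 11 = 1.4455
LCL = X̄ − 3·M̄R̄/d₂ = 88.9250 − 3 × 1.4455 / 1.128 = 85.0807

85.08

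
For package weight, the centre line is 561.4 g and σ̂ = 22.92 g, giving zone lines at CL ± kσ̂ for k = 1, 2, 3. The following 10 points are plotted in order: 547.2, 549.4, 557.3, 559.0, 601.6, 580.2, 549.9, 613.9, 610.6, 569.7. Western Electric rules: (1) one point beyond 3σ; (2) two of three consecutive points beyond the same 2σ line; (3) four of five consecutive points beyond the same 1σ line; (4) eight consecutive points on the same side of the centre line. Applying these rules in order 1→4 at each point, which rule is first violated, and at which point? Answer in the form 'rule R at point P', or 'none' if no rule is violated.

Zone of each point (C = within 1σ̂, B = 1σ̂–2σ̂, A = 2σ̂–3σ̂, * = beyond 3σ̂; sign = side of CL): 1:-C, 2:-C, 3:-C, 4:-C, 5:+B, 6:+C, 7:-C, 8:+A, 9:+A, 10:+C
Rule 2 (two of three consecutive points beyond the same 2σ limit) is satisfied at point 9.

rule 2 at point 9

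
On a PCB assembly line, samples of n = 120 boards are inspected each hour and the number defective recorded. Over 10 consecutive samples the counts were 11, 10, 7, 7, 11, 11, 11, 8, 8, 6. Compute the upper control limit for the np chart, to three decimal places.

p̄ = Σdᵢ / (k·n) = 90 / (10 × 120) = 0.07500
UCL = np̄ + 3·√(np̄(1−p̄)) = 9.0000 + 3 × √(9.0000×0.92500) = 9.0000 + 3 × 2.8853 = 17.6559

17.656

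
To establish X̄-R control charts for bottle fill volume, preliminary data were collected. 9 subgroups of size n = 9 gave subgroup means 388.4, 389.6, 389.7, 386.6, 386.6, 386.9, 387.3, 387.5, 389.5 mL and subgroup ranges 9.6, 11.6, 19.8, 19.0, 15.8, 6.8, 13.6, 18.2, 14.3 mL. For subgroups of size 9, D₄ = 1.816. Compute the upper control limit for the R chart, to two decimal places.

R̄ = (9.6 + 11.6 + 19.8 + 19.0 + 15.8 + 6.8 + 13.6 + 18.2 + 14.3) / 9 = 128.7000 / 9 = 14.3000
UCL_R = D₄·R̄ = 1.816 × 14.3000 = 25.9688

25.97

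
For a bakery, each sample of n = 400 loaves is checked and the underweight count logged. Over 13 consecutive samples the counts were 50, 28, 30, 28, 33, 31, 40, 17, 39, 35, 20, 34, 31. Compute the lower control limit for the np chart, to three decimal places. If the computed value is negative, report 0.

15.722

p̄ = Σdᵢ / (k·n) = 416 / (13 × 400) = 0.08000
LCL = np̄ − 3·√(np̄(1−p̄)) = 32.0000 − 3 × 5.4259 = 15.7224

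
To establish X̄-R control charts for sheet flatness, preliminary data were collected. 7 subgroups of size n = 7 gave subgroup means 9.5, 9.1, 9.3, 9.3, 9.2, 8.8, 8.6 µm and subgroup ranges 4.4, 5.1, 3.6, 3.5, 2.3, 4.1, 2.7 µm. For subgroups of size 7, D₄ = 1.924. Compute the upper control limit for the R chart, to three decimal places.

7.064

R̄ = (4.4 + 5.1 + 3.6 + 3.5 + 2.3 + 4.1 + 2.7) / 7 = 25.7000 / 7 = 3.6714
UCL_R = D₄·R̄ = 1.924 × 3.6714 = 7.0638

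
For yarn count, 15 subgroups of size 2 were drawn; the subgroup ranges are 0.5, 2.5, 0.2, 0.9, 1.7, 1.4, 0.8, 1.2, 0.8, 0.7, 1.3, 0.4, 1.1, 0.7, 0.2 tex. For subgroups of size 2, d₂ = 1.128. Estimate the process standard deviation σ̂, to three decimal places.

0.851

R̄ = (0.5 + 2.5 + 0.2 + 0.9 + 1.7 + 1.4 + 0.8 + 1.2 + 0.8 + 0.7 + 1.3 + 0.4 + 1.1 + 0.7 + 0.2) / 15 = 0.9600
σ̂ = R̄ / d₂ = 0.9600 / 1.128 = 0.8511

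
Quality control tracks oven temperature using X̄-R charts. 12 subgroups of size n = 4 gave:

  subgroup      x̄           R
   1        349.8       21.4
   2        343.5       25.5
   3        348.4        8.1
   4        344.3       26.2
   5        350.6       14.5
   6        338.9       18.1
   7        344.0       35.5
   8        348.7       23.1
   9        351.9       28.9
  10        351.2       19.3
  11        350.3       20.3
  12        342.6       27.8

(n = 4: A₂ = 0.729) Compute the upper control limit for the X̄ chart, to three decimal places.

X̄̄ = (349.8 + 343.5 + 348.4 + 344.3 + 350.6 + 338.9 + 344.0 + 348.7 + 351.9 + 351.2 + 350.3 + 342.6) / 12 = 4164.2000 / 12 = 347.0167
R̄ = (21.4 + 25.5 + 8.1 + 26.2 + 14.5 + 18.1 + 35.5 + 23.1 + 28.9 + 19.3 + 20.3 + 27.8) / 12 = 268.7000 / 12 = 22.3917
UCL = X̄̄ + A₂·R̄ = 347.0167 + 0.729 × 22.3917 = 363.3402

363.340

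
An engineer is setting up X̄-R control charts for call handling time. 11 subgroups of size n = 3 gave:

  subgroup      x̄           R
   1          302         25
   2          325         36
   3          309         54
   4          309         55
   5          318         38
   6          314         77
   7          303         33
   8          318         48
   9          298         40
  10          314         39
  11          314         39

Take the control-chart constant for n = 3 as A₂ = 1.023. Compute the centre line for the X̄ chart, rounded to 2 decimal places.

X̄̄ = (302 + 325 + 309 + 309 + 318 + 314 + 303 + 318 + 298 + 314 + 314) / 11 = 3424.0000 / 11 = 311.2727
CL = X̄̄ = 311.2727

311.27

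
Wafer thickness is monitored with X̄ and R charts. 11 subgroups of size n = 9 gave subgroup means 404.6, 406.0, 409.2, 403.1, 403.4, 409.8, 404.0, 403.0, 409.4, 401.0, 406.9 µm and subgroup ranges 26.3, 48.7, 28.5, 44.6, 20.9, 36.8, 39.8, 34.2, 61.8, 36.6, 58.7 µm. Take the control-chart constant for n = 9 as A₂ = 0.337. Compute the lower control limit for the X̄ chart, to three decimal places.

392.106

X̄̄ = (404.6 + 406.0 + 409.2 + 403.1 + 403.4 + 409.8 + 404.0 + 403.0 + 409.4 + 401.0 + 406.9) / 11 = 4460.4000 / 11 = 405.4909
R̄ = (26.3 + 48.7 + 28.5 + 44.6 + 20.9 + 36.8 + 39.8 + 34.2 + 61.8 + 36.6 + 58.7) / 11 = 436.9000 / 11 = 39.7182
LCL = X̄̄ − A₂·R̄ = 405.4909 − 0.337 × 39.7182 = 392.1059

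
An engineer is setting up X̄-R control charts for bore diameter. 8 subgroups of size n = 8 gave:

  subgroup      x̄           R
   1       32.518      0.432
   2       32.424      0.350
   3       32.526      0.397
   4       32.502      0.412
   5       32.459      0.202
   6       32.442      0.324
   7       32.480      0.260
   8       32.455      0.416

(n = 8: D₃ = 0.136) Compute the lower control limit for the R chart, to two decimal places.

R̄ = (0.432 + 0.350 + 0.397 + 0.412 + 0.202 + 0.324 + 0.260 + 0.416) / 8 = 2.7930 / 8 = 0.3491
LCL_R = D₃·R̄ = 0.136 × 0.3491 = 0.0475

0.05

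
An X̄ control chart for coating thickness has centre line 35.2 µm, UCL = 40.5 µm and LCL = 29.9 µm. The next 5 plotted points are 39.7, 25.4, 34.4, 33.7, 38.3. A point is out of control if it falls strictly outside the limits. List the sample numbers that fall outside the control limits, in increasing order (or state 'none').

Compare each point to [29.9, 40.5]: sample 2 = 25.4 < LCL.

2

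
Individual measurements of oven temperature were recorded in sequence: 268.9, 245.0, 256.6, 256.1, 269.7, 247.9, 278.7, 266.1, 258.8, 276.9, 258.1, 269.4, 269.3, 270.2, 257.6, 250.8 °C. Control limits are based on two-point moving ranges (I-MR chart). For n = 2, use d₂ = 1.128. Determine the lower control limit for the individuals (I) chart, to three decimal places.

X̄ = (268.9 + 245.0 + 256.6 + 256.1 + 269.7 + 247.9 + 278.7 + 266.1 + 258.8 + 276.9 + 258.1 + 269.4 + 269.3 + 270.2 + 257.6 + 250.8) / 16 = 262.5063
Moving ranges: 23.9, 11.6, 0.5, 13.6, 21.8, 30.8, 12.6, 7.3, 18.1, 18.8, 11.3, 0.1, 0.9, 12.6, 6.8; M̄R̄ = 190.7000 / 15 = 12.7133
LCL = X̄ − 3·M̄R̄/d₂ = 262.5063 − 3 × 12.7133 / 1.128 = 228.6942

228.694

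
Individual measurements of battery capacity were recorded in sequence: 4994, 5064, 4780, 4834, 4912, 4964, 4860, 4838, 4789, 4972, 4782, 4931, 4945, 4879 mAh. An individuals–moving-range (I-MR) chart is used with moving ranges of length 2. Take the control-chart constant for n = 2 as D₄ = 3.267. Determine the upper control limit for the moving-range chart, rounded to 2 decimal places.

330.47

Moving ranges: 70, 284, 54, 78, 52, 104, 22, 49, 183, 190, 149, 14, 66; M̄R̄ = 1315.0000 / 13 = 101.1538
UCL_MR = D₄·M̄R̄ = 3.267 × 101.1538 = 330.4696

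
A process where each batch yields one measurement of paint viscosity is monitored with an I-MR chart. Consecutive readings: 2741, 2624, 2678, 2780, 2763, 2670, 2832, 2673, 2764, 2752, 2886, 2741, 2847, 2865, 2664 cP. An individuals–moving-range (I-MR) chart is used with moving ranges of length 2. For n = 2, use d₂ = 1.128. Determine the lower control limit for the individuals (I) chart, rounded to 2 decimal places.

X̄ = (2741 + 2624 + 2678 + 2780 + 2763 + 2670 + 2832 + 2673 + 2764 + 2752 + 2886 + 2741 + 2847 + 2865 + 2664) / 15 = 2752.0000
Moving ranges: 117, 54, 102, 17, 93, 162, 159, 91, 12, 134, 145, 106, 18, 201; M̄R̄ = 1411.0000 / 14 = 100.7857
LCL = X̄ − 3·M̄R̄/d₂ = 2752.0000 − 3 × 100.7857 / 1.128 = 2483.9529

2483.95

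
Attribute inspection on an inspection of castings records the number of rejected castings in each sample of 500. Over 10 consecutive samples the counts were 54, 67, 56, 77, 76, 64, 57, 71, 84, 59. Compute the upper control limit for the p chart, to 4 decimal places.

0.1786

p̄ = Σdᵢ / (k·n) = 665 / (10 × 500) = 0.13300
UCL = p̄ + 3·√(p̄(1−p̄)/n) = 0.13300 + 3 × √(0.13300×0.86700/500) = 0.13300 + 3 × 0.01519 = 0.17856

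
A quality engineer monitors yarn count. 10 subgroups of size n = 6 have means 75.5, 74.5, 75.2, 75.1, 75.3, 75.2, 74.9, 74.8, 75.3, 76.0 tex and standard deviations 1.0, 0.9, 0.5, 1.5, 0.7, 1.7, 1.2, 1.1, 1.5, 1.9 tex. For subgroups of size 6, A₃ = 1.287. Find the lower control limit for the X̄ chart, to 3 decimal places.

X̄̄ = (75.5 + 74.5 + 75.2 + 75.1 + 75.3 + 75.2 + 74.9 + 74.8 + 75.3 + 76.0) / 10 = 75.1800
s̄ = (1.0 + 0.9 + 0.5 + 1.5 + 0.7 + 1.7 + 1.2 + 1.1 + 1.5 + 1.9) / 10 = 1.2000
LCL = X̄̄ − A₃·s̄ = 75.1800 − 1.287 × 1.2000 = 73.6356

73.636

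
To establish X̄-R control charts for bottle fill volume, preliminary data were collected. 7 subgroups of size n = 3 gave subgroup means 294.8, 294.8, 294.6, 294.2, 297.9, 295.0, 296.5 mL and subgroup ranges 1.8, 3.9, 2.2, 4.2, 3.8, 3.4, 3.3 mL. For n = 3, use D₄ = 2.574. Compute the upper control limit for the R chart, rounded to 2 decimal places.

8.31

R̄ = (1.8 + 3.9 + 2.2 + 4.2 + 3.8 + 3.4 + 3.3) / 7 = 22.6000 / 7 = 3.2286
UCL_R = D₄·R̄ = 2.574 × 3.2286 = 8.3103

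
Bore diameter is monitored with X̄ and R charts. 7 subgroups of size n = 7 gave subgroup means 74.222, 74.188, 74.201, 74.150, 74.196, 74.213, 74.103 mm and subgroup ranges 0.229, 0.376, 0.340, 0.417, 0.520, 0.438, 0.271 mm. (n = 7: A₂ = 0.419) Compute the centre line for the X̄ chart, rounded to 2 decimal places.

74.18

X̄̄ = (74.222 + 74.188 + 74.201 + 74.150 + 74.196 + 74.213 + 74.103) / 7 = 519.2730 / 7 = 74.1819
CL = X̄̄ = 74.1819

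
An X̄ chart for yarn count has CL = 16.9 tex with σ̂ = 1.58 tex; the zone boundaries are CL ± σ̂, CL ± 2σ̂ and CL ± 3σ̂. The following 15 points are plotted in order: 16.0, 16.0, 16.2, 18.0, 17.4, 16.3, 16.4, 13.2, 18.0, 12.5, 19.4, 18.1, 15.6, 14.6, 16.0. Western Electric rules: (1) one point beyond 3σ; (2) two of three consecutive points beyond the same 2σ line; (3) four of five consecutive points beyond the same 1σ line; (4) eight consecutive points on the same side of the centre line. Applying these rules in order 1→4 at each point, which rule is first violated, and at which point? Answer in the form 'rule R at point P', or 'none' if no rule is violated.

rule 2 at point 10

Zone of each point (C = within 1σ̂, B = 1σ̂–2σ̂, A = 2σ̂–3σ̂, * = beyond 3σ̂; sign = side of CL): 1:-C, 2:-C, 3:-C, 4:+C, 5:+C, 6:-C, 7:-C, 8:-A, 9:+C, 10:-A, 11:+B, 12:+C, 13:-C, 14:-B, 15:-C
Rule 2 (two of three consecutive points beyond the same 2σ limit) is satisfied at point 10.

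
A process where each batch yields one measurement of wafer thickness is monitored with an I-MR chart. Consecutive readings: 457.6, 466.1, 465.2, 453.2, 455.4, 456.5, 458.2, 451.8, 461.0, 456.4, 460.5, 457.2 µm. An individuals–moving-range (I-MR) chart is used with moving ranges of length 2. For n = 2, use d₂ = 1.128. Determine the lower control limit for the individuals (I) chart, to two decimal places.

X̄ = (457.6 + 466.1 + 465.2 + 453.2 + 455.4 + 456.5 + 458.2 + 451.8 + 461.0 + 456.4 + 460.5 + 457.2) / 12 = 458.2583
Moving ranges: 8.5, 0.9, 12.0, 2.2, 1.1, 1.7, 6.4, 9.2, 4.6, 4.1, 3.3; M̄R̄ = 54.0000 / 11 = 4.9091
LCL = X̄ − 3·M̄R̄/d₂ = 458.2583 − 3 × 4.9091 / 1.128 = 445.2022

445.20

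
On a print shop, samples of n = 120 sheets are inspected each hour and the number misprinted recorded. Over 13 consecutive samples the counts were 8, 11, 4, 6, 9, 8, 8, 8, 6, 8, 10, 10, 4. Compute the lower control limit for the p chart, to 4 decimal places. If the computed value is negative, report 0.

p̄ = Σdᵢ / (k·n) = 100 / (13 × 120) = 0.06410
LCL = p̄ − 3·√(p̄(1−p̄)/n) = 0.06410 − 3 × 0.02236 = -0.00298 → 0 (negative, so LCL = 0)

0.0000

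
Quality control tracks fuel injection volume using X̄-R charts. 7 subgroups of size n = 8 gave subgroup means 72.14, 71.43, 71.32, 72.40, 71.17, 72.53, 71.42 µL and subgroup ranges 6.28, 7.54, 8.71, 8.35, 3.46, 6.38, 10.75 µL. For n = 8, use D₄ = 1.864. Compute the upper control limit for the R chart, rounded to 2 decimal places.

13.71

R̄ = (6.28 + 7.54 + 8.71 + 8.35 + 3.46 + 6.38 + 10.75) / 7 = 51.4700 / 7 = 7.3529
UCL_R = D₄·R̄ = 1.864 × 7.3529 = 13.7057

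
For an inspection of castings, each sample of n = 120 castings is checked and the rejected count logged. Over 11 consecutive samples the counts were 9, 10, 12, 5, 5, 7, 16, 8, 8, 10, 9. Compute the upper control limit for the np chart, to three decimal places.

17.656

p̄ = Σdᵢ / (k·n) = 99 / (11 × 120) = 0.07500
UCL = np̄ + 3·√(np̄(1−p̄)) = 9.0000 + 3 × √(9.0000×0.92500) = 9.0000 + 3 × 2.8853 = 17.6559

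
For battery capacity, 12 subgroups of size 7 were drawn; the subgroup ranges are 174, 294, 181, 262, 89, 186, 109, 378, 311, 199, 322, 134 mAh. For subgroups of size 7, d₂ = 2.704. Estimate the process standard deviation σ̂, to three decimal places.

81.330

R̄ = (174 + 294 + 181 + 262 + 89 + 186 + 109 + 378 + 311 + 199 + 322 + 134) / 12 = 219.9167
σ̂ = R̄ / d₂ = 219.9167 / 2.704 = 81.3301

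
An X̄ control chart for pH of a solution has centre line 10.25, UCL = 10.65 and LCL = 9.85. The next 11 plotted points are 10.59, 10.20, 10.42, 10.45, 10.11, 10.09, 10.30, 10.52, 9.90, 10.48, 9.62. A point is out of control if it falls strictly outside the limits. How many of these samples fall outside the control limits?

Compare each point to [9.85, 10.65]: sample 11 = 9.62 < LCL.

1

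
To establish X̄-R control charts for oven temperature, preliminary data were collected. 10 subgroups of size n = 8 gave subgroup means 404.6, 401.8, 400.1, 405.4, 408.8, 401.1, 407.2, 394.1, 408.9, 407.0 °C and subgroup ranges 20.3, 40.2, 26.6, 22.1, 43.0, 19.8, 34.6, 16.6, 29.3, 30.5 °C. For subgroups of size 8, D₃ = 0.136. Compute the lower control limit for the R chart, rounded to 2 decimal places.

R̄ = (20.3 + 40.2 + 26.6 + 22.1 + 43.0 + 19.8 + 34.6 + 16.6 + 29.3 + 30.5) / 10 = 283.0000 / 10 = 28.3000
LCL_R = D₃·R̄ = 0.136 × 28.3000 = 3.8488

3.85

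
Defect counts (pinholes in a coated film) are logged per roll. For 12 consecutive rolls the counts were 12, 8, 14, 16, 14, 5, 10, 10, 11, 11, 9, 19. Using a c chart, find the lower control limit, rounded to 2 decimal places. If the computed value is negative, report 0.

1.37

c̄ = (12 + 8 + 14 + 16 + 14 + 5 + 10 + 10 + 11 + 11 + 9 + 19) / 12 = 139 / 12 = 11.5833
LCL = c̄ − 3√c̄ = 11.5833 − 3 × 3.4034 = 1.3730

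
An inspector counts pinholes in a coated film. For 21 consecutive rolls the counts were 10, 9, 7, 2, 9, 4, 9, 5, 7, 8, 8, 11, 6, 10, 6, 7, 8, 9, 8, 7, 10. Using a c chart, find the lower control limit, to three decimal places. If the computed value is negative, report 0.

0.000

c̄ = (10 + 9 + 7 + 2 + 9 + 4 + 9 + 5 + 7 + 8 + 8 + 11 + 6 + 10 + 6 + 7 + 8 + 9 + 8 + 7 + 10) / 21 = 160 / 21 = 7.6190
LCL = c̄ − 3√c̄ = 7.6190 − 3 × 2.7603 = -0.6617 → 0 (cannot be negative)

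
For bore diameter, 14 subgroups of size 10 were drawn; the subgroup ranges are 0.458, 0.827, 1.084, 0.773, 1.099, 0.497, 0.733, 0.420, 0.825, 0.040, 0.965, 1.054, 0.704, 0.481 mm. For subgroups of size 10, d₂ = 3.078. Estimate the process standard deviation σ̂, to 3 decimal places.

R̄ = (0.458 + 0.827 + 1.084 + 0.773 + 1.099 + 0.497 + 0.733 + 0.420 + 0.825 + 0.040 + 0.965 + 1.054 + 0.704 + 0.481) / 14 = 0.7114
σ̂ = R̄ / d₂ = 0.7114 / 3.078 = 0.2311

0.231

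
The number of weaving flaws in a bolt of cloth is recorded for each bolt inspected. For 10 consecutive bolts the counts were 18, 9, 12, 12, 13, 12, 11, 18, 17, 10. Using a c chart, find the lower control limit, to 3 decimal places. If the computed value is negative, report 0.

c̄ = (18 + 9 + 12 + 12 + 13 + 12 + 11 + 18 + 17 + 10) / 10 = 132 / 10 = 13.2000
LCL = c̄ − 3√c̄ = 13.2000 − 3 × 3.6332 = 2.3005

2.300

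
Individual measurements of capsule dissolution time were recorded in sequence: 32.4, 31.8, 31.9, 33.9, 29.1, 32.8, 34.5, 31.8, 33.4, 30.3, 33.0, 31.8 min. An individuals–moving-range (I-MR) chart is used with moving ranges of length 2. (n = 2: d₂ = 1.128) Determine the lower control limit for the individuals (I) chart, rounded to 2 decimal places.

X̄ = (32.4 + 31.8 + 31.9 + 33.9 + 29.1 + 32.8 + 34.5 + 31.8 + 33.4 + 30.3 + 33.0 + 31.8) / 12 = 32.2250
Moving ranges: 0.6, 0.1, 2.0, 4.8, 3.7, 1.7, 2.7, 1.6, 3.1, 2.7, 1.2; M̄R̄ = 24.2000 / 11 = 2.2000
LCL = X̄ − 3·M̄R̄/d₂ = 32.2250 − 3 × 2.2000 / 1.128 = 26.3739

26.37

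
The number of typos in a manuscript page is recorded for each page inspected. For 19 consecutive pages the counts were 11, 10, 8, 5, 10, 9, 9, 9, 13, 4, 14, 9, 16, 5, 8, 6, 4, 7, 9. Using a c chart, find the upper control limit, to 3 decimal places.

17.604

c̄ = (11 + 10 + 8 + 5 + 10 + 9 + 9 + 9 + 13 + 4 + 14 + 9 + 16 + 5 + 8 + 6 + 4 + 7 + 9) / 19 = 166 / 19 = 8.7368
UCL = c̄ + 3√c̄ = 8.7368 + 3 × √8.7368 = 8.7368 + 3 × 2.9558 = 17.6043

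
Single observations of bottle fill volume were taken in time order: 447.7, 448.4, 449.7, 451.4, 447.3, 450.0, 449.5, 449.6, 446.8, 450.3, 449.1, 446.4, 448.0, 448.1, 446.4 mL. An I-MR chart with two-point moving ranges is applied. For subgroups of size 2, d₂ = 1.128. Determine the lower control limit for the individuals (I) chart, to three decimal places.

X̄ = (447.7 + 448.4 + 449.7 + 451.4 + 447.3 + 450.0 + 449.5 + 449.6 + 446.8 + 450.3 + 449.1 + 446.4 + 448.0 + 448.1 + 446.4) / 15 = 448.5800
Moving ranges: 0.7, 1.3, 1.7, 4.1, 2.7, 0.5, 0.1, 2.8, 3.5, 1.2, 2.7, 1.6, 0.1, 1.7; M̄R̄ = 24.7000 / 14 = 1.7643
LCL = X̄ − 3·M̄R̄/d₂ = 448.5800 − 3 × 1.7643 / 1.128 = 443.8878

443.888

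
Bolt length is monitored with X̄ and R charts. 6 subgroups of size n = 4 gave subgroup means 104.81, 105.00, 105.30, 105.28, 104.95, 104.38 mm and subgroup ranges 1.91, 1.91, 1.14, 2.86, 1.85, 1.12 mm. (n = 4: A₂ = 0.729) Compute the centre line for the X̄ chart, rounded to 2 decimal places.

104.95

X̄̄ = (104.81 + 105.00 + 105.30 + 105.28 + 104.95 + 104.38) / 6 = 629.7200 / 6 = 104.9533
CL = X̄̄ = 104.9533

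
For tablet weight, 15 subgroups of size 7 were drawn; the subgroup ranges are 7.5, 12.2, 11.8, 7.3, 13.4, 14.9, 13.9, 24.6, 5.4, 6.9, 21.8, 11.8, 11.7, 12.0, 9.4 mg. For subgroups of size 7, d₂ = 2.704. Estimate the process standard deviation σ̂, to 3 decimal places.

R̄ = (7.5 + 12.2 + 11.8 + 7.3 + 13.4 + 14.9 + 13.9 + 24.6 + 5.4 + 6.9 + 21.8 + 11.8 + 11.7 + 12.0 + 9.4) / 15 = 12.3067
σ̂ = R̄ / d₂ = 12.3067 / 2.704 = 4.5513

4.551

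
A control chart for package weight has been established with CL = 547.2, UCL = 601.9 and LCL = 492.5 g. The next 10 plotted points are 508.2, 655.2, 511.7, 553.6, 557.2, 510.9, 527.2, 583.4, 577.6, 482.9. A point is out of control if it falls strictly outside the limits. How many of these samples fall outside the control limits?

2

Compare each point to [492.5, 601.9]: sample 2 = 655.2 > UCL; sample 10 = 482.9 < LCL.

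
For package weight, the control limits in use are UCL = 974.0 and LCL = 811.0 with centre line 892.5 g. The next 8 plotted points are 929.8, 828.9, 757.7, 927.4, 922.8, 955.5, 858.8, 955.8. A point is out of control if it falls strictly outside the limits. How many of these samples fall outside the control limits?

Compare each point to [811.0, 974.0]: sample 3 = 757.7 < LCL.

1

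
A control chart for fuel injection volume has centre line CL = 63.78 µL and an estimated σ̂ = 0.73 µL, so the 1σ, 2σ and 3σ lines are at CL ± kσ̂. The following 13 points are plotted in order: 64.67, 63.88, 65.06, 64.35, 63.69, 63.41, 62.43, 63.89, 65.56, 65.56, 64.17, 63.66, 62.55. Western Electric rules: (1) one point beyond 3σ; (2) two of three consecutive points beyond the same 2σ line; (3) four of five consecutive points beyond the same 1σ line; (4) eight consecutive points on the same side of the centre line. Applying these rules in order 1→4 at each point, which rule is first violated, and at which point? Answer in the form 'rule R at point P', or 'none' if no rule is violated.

Zone of each point (C = within 1σ̂, B = 1σ̂–2σ̂, A = 2σ̂–3σ̂, * = beyond 3σ̂; sign = side of CL): 1:+B, 2:+C, 3:+B, 4:+C, 5:-C, 6:-C, 7:-B, 8:+C, 9:+A, 10:+A, 11:+C, 12:-C, 13:-B
Rule 2 (two of three consecutive points beyond the same 2σ limit) is satisfied at point 10.

rule 2 at point 10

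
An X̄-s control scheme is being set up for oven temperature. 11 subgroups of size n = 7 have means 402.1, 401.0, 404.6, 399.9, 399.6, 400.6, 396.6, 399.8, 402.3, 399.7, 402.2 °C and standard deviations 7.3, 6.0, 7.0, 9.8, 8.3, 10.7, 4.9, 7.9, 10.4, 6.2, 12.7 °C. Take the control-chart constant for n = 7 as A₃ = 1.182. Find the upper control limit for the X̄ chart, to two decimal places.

410.56

X̄̄ = (402.1 + 401.0 + 404.6 + 399.9 + 399.6 + 400.6 + 396.6 + 399.8 + 402.3 + 399.7 + 402.2) / 11 = 400.7636
s̄ = (7.3 + 6.0 + 7.0 + 9.8 + 8.3 + 10.7 + 4.9 + 7.9 + 10.4 + 6.2 + 12.7) / 11 = 8.2909
UCL = X̄̄ + A₃·s̄ = 400.7636 + 1.182 × 8.2909 = 410.5635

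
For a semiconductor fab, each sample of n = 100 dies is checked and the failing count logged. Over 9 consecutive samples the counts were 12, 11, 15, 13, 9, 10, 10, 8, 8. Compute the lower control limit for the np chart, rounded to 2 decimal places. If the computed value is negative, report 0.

p̄ = Σdᵢ / (k·n) = 96 / (9 × 100) = 0.10667
LCL = np̄ − 3·√(np̄(1−p̄)) = 10.6667 − 3 × 3.0869 = 1.4060

1.41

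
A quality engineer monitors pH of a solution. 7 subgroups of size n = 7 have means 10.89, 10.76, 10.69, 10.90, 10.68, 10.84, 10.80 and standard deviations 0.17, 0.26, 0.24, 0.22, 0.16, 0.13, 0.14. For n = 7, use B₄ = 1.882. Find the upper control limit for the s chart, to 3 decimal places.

0.355

s̄ = (0.17 + 0.26 + 0.24 + 0.22 + 0.16 + 0.13 + 0.14) / 7 = 0.1886
UCL_s = B₄·s̄ = 1.882 × 0.1886 = 0.3549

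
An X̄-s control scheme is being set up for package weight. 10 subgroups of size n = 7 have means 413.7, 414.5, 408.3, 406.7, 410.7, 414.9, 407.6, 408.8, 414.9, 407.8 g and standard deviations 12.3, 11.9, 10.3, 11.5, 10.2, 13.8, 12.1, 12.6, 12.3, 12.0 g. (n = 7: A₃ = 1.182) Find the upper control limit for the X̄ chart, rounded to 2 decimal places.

424.86

X̄̄ = (413.7 + 414.5 + 408.3 + 406.7 + 410.7 + 414.9 + 407.6 + 408.8 + 414.9 + 407.8) / 10 = 410.7900
s̄ = (12.3 + 11.9 + 10.3 + 11.5 + 10.2 + 13.8 + 12.1 + 12.6 + 12.3 + 12.0) / 10 = 11.9000
UCL = X̄̄ + A₃·s̄ = 410.7900 + 1.182 × 11.9000 = 424.8558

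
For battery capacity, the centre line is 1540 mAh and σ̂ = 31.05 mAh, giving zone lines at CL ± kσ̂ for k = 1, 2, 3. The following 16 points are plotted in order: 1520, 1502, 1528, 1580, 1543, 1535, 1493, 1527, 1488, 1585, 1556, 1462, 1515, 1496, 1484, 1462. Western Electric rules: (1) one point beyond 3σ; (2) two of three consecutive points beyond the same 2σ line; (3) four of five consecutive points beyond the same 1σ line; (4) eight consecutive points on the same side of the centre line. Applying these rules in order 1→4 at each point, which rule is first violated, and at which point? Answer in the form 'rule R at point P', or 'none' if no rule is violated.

rule 3 at point 16

Zone of each point (C = within 1σ̂, B = 1σ̂–2σ̂, A = 2σ̂–3σ̂, * = beyond 3σ̂; sign = side of CL): 1:-C, 2:-B, 3:-C, 4:+B, 5:+C, 6:-C, 7:-B, 8:-C, 9:-B, 10:+B, 11:+C, 12:-A, 13:-C, 14:-B, 15:-B, 16:-A
Rule 3 (four of five consecutive points beyond the same 1σ limit) is satisfied at point 16.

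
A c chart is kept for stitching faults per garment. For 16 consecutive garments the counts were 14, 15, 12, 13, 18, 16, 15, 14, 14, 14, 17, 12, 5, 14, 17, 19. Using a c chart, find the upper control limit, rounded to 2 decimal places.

c̄ = (14 + 15 + 12 + 13 + 18 + 16 + 15 + 14 + 14 + 14 + 17 + 12 + 5 + 14 + 17 + 19) / 16 = 229 / 16 = 14.3125
UCL = c̄ + 3√c̄ = 14.3125 + 3 × √14.3125 = 14.3125 + 3 × 3.7832 = 25.6621

25.66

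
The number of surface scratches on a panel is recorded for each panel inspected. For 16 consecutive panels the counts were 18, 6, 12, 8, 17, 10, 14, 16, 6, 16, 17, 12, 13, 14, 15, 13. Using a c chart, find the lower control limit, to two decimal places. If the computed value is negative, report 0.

c̄ = (18 + 6 + 12 + 8 + 17 + 10 + 14 + 16 + 6 + 16 + 17 + 12 + 13 + 14 + 15 + 13) / 16 = 207 / 16 = 12.9375
LCL = c̄ − 3√c̄ = 12.9375 − 3 × 3.5969 = 2.1469

2.15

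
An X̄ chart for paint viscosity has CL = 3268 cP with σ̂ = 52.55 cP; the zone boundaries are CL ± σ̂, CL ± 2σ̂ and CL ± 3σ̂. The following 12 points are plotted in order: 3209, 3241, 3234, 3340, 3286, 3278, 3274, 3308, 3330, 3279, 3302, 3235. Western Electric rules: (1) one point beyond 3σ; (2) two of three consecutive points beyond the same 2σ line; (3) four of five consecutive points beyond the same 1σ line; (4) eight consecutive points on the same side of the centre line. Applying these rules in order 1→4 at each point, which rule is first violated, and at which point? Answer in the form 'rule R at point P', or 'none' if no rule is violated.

rule 4 at point 11

Zone of each point (C = within 1σ̂, B = 1σ̂–2σ̂, A = 2σ̂–3σ̂, * = beyond 3σ̂; sign = side of CL): 1:-B, 2:-C, 3:-C, 4:+B, 5:+C, 6:+C, 7:+C, 8:+C, 9:+B, 10:+C, 11:+C, 12:-C
Rule 4 (eight consecutive points on the same side of the centre line) is satisfied at point 11.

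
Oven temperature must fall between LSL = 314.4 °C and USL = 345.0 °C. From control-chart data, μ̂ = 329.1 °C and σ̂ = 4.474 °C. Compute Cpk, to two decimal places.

Cpu = (USL − μ̂) / (3σ̂) = (345.0 − 329.1) / (3 × 4.474) = 1.1846; Cpl = (μ̂ − LSL) / (3σ̂) = (329.1 − 314.4) / (3 × 4.474) = 1.0952; Cpk = min(Cpu, Cpl) = 1.0952

1.10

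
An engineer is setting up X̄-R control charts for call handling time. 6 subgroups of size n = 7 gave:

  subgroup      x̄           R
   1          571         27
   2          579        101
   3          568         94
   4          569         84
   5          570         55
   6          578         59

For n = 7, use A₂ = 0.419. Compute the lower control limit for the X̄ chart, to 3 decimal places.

X̄̄ = (571 + 579 + 568 + 569 + 570 + 578) / 6 = 3435.0000 / 6 = 572.5000
R̄ = (27 + 101 + 94 + 84 + 55 + 59) / 6 = 420.0000 / 6 = 70.0000
LCL = X̄̄ − A₂·R̄ = 572.5000 − 0.419 × 70.0000 = 543.1700

543.170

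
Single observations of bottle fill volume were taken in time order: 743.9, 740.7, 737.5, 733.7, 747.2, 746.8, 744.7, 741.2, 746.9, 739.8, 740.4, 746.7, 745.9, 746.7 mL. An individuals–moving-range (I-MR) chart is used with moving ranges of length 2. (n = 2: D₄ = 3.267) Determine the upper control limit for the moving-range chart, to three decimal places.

12.817

Moving ranges: 3.2, 3.2, 3.8, 13.5, 0.4, 2.1, 3.5, 5.7, 7.1, 0.6, 6.3, 0.8, 0.8; M̄R̄ = 51.0000 / 13 = 3.9231
UCL_MR = D₄·M̄R̄ = 3.267 × 3.9231 = 12.8167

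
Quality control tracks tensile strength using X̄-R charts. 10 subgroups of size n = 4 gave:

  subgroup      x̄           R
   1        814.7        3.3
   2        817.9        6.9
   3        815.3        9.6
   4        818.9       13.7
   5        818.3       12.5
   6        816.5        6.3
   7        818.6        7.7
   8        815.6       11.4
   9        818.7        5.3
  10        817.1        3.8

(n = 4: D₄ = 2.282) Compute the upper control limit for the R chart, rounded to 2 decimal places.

18.37

R̄ = (3.3 + 6.9 + 9.6 + 13.7 + 12.5 + 6.3 + 7.7 + 11.4 + 5.3 + 3.8) / 10 = 80.5000 / 10 = 8.0500
UCL_R = D₄·R̄ = 2.282 × 8.0500 = 18.3701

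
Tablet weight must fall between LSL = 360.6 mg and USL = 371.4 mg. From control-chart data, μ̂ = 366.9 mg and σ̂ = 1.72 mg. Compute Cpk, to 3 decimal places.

Cpu = (USL − μ̂) / (3σ̂) = (371.4 − 366.9) / (3 × 1.72) = 0.8721; Cpl = (μ̂ − LSL) / (3σ̂) = (366.9 − 360.6) / (3 × 1.72) = 1.2209; Cpk = min(Cpu, Cpl) = 0.8721

0.872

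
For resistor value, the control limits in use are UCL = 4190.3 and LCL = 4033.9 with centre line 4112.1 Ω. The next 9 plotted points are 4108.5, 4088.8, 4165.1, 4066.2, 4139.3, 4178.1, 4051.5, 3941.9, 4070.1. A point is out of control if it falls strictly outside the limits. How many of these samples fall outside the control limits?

Compare each point to [4033.9, 4190.3]: sample 8 = 3941.9 < LCL.

1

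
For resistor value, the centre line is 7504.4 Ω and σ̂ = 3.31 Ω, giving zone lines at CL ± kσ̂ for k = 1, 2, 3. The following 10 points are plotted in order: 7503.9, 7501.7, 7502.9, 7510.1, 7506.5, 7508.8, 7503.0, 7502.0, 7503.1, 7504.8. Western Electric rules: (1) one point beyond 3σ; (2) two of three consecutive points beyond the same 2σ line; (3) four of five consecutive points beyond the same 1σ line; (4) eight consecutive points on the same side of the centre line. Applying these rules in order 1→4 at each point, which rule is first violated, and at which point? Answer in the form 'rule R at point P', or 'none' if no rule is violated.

Zone of each point (C = within 1σ̂, B = 1σ̂–2σ̂, A = 2σ̂–3σ̂, * = beyond 3σ̂; sign = side of CL): 1:-C, 2:-C, 3:-C, 4:+B, 5:+C, 6:+B, 7:-C, 8:-C, 9:-C, 10:+C
No rule fires across all 10 points.

none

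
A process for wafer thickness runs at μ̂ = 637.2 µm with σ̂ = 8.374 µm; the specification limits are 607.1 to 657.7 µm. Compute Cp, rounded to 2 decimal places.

Cp = (USL − LSL) / (6σ̂) = (657.7 − 607.1) / (6 × 8.374) = 50.6000 / 50.2440 = 1.0071

1.01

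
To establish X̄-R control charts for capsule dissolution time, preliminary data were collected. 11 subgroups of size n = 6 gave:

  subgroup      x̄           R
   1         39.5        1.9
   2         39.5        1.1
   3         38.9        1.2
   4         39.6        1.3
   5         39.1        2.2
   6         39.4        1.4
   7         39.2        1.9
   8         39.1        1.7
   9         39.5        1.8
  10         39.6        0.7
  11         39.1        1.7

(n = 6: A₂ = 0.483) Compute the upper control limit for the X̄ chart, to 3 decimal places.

40.060

X̄̄ = (39.5 + 39.5 + 38.9 + 39.6 + 39.1 + 39.4 + 39.2 + 39.1 + 39.5 + 39.6 + 39.1) / 11 = 432.5000 / 11 = 39.3182
R̄ = (1.9 + 1.1 + 1.2 + 1.3 + 2.2 + 1.4 + 1.9 + 1.7 + 1.8 + 0.7 + 1.7) / 11 = 16.9000 / 11 = 1.5364
UCL = X̄̄ + A₂·R̄ = 39.3182 + 0.483 × 1.5364 = 40.0602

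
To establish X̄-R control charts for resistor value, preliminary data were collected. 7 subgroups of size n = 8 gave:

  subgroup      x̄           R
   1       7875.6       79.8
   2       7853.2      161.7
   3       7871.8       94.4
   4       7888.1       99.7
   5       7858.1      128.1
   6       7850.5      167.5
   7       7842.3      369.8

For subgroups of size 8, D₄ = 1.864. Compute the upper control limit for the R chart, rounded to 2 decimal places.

R̄ = (79.8 + 161.7 + 94.4 + 99.7 + 128.1 + 167.5 + 369.8) / 7 = 1101.0000 / 7 = 157.2857
UCL_R = D₄·R̄ = 1.864 × 157.2857 = 293.1806

293.18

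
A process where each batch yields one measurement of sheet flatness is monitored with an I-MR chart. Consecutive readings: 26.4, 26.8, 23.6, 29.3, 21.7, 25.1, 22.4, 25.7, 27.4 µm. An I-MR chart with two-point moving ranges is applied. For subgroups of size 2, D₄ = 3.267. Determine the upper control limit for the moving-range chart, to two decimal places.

Moving ranges: 0.4, 3.2, 5.7, 7.6, 3.4, 2.7, 3.3, 1.7; M̄R̄ = 28.0000 / 8 = 3.5000
UCL_MR = D₄·M̄R̄ = 3.267 × 3.5000 = 11.4345

11.43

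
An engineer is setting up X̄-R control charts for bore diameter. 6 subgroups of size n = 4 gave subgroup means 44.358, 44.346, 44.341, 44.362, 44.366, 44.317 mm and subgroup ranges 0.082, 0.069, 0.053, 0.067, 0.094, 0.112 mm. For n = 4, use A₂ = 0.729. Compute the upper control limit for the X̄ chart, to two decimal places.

44.41

X̄̄ = (44.358 + 44.346 + 44.341 + 44.362 + 44.366 + 44.317) / 6 = 266.0900 / 6 = 44.3483
R̄ = (0.082 + 0.069 + 0.053 + 0.067 + 0.094 + 0.112) / 6 = 0.4770 / 6 = 0.0795
UCL = X̄̄ + A₂·R̄ = 44.3483 + 0.729 × 0.0795 = 44.4063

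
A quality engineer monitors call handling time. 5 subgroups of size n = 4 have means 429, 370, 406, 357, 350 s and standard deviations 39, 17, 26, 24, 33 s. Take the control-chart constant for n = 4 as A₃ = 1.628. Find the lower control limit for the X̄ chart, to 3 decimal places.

337.142

X̄̄ = (429 + 370 + 406 + 357 + 350) / 5 = 382.4000
s̄ = (39 + 17 + 26 + 24 + 33) / 5 = 27.8000
LCL = X̄̄ − A₃·s̄ = 382.4000 − 1.628 × 27.8000 = 337.1416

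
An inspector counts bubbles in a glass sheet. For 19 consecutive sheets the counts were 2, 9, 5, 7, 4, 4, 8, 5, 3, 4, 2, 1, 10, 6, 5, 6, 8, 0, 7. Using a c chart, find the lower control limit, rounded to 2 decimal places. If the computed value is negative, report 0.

0.00

c̄ = (2 + 9 + 5 + 7 + 4 + 4 + 8 + 5 + 3 + 4 + 2 + 1 + 10 + 6 + 5 + 6 + 8 + 0 + 7) / 19 = 96 / 19 = 5.0526
LCL = c̄ − 3√c̄ = 5.0526 − 3 × 2.2478 = -1.6908 → 0 (cannot be negative)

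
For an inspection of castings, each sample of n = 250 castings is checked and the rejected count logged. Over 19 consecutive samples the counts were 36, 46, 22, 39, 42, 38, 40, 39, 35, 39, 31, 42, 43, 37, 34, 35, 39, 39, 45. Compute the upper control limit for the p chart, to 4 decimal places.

0.2199

p̄ = Σdᵢ / (k·n) = 721 / (19 × 250) = 0.15179
UCL = p̄ + 3·√(p̄(1−p̄)/n) = 0.15179 + 3 × √(0.15179×0.84821/250) = 0.15179 + 3 × 0.02269 = 0.21987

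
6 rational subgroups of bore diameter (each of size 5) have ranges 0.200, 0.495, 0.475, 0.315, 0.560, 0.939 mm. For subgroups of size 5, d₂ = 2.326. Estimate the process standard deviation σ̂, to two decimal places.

0.21

R̄ = (0.200 + 0.495 + 0.475 + 0.315 + 0.560 + 0.939) / 6 = 0.4973
σ̂ = R̄ / d₂ = 0.4973 / 2.326 = 0.2138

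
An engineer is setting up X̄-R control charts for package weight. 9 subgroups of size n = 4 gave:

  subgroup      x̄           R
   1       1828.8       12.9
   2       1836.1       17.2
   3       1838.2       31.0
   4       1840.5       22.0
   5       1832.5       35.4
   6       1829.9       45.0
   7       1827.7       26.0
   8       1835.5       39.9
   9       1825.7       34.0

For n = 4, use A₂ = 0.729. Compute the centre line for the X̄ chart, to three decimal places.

1832.767

X̄̄ = (1828.8 + 1836.1 + 1838.2 + 1840.5 + 1832.5 + 1829.9 + 1827.7 + 1835.5 + 1825.7) / 9 = 16494.9000 / 9 = 1832.7667
CL = X̄̄ = 1832.7667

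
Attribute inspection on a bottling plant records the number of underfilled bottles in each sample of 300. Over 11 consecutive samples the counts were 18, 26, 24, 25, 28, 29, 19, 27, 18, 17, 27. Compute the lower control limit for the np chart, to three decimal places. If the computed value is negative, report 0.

9.505

p̄ = Σdᵢ / (k·n) = 258 / (11 × 300) = 0.07818
LCL = np̄ − 3·√(np̄(1−p̄)) = 23.4545 − 3 × 4.6498 = 9.5051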